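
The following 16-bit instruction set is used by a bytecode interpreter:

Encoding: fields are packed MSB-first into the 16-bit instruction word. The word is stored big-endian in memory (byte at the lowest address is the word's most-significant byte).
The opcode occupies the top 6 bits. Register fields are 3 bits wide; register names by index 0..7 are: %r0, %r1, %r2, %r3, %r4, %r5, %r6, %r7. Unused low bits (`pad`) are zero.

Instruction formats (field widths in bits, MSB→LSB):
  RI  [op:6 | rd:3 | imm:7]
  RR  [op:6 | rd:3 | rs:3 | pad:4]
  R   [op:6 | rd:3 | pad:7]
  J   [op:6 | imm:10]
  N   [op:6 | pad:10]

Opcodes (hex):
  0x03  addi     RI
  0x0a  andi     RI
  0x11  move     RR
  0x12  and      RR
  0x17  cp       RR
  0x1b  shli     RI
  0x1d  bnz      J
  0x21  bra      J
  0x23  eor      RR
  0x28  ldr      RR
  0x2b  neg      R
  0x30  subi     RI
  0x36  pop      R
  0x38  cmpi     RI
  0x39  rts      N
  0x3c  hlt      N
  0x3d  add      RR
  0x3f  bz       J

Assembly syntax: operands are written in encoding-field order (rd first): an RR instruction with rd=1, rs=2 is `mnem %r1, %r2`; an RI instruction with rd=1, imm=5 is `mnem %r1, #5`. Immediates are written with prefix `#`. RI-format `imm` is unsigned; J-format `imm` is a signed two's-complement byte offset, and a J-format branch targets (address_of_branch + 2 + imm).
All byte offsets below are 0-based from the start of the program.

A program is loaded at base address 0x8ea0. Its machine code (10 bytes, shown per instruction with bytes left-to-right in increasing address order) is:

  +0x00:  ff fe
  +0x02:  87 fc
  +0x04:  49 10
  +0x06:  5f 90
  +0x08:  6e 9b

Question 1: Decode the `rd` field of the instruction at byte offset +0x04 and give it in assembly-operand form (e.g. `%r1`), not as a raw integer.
%r2

off 0x04: read 49 10 as big → 0x4910
  op=0x4910>>10=0x12 ⇒ and (RR)
  [9:7] rd=2 = %r2
  [6:4] rs=1 = %r1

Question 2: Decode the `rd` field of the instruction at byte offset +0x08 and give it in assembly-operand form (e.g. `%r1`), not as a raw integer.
%r5

@+08  big-endian(6e 9b) = 0x6e9b
  top 6b → 0x1b → shli [RI]
  rd: (w>>7)&0x7=0x5 → %r5
  imm: (w>>0)&0x7f=0x1b → #27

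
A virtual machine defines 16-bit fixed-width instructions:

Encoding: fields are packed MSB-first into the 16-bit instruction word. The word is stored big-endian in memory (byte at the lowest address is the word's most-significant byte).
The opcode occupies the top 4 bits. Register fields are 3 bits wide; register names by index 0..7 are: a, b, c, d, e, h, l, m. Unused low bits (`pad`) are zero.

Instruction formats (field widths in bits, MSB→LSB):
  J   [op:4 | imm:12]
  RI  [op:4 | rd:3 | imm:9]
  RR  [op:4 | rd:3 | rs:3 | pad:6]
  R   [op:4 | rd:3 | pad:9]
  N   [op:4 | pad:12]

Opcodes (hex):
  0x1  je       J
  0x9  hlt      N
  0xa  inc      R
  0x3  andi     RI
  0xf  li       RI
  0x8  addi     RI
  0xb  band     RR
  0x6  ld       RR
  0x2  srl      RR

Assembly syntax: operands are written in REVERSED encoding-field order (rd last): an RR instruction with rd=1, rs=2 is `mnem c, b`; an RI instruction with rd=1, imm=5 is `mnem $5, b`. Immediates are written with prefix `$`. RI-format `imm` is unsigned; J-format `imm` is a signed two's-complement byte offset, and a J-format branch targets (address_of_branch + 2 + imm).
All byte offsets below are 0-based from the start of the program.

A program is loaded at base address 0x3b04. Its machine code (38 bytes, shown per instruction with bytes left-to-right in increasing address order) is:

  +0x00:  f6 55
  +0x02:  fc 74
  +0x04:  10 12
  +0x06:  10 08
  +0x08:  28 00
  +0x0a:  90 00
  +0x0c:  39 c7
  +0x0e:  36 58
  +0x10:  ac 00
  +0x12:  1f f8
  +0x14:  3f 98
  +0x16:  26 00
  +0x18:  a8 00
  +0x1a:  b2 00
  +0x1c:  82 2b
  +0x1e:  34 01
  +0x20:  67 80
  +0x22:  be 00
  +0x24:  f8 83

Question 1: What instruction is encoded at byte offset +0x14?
[14] 3f 98 → 0x3f98
  opcode bits[15:12]=0x3: andi/RI
  [11:9] rd=7 = m
  [8:0] imm=408 = $408

andi $408, m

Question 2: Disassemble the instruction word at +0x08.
+0x08: 28 00 ⇒ word 0x2800 (big)
  opcode bits[15:12]=0x2: srl/RR
  [11:9] rd=4 = e
  [8:6] rs=0 = a

srl a, e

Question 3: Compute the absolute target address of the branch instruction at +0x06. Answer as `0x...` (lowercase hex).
0x3b14

+0x06: 10 08 ⇒ word 0x1008 (big)
  opcode bits[15:12]=0x1: je/J
  imm: (w>>0)&0xfff=0x8 → $8
  target = base 0x3b04 + off 0x06 + 2 + imm 8 = 0x3b14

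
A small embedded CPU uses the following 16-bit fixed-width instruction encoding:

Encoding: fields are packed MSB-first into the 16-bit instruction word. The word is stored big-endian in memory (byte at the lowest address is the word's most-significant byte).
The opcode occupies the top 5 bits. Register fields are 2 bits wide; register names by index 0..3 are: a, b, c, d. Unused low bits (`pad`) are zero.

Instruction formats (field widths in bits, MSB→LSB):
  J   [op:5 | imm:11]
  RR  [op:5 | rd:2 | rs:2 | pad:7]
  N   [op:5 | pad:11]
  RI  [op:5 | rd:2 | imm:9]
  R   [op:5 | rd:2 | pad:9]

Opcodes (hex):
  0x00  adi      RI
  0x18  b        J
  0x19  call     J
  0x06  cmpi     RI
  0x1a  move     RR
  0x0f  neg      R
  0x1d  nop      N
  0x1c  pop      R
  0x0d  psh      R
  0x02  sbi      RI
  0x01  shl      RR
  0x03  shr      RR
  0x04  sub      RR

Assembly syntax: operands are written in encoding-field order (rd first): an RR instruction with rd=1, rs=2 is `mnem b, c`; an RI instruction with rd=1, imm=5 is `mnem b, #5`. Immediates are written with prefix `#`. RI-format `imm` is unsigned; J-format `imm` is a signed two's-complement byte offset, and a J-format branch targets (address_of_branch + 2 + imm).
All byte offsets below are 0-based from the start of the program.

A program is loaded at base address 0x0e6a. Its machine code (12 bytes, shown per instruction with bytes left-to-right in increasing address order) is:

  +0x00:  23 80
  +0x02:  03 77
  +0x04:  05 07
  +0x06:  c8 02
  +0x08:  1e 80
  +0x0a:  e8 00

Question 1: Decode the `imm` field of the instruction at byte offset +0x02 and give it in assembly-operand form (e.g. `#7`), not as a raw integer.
#375

off 0x02: read 03 77 as big → 0x0377
  op=0x0377>>11=0x0 ⇒ adi (RI)
  rd: (w>>9)&0x3=0x1 → b
  imm: (w>>0)&0x1ff=0x177 → #375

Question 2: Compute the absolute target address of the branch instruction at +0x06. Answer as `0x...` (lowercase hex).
0x0e74

@+06  big-endian(c8 02) = 0xc802
  top 5b → 0x19 → call [J]
  [10:0] imm=2 = #2
  target = base 0x0e6a + off 0x06 + 2 + imm 2 = 0x0e74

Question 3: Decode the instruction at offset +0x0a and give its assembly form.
nop

+0x0a: e8 00 ⇒ word 0xe800 (big)
  op=0xe800>>11=0x1d ⇒ nop (N)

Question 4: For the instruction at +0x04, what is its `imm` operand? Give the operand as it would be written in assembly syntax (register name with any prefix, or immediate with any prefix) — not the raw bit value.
#263

[04] 05 07 → 0x0507
  top 5b → 0x0 → adi [RI]
  [10:9] rd=2 = c
  [8:0] imm=263 = #263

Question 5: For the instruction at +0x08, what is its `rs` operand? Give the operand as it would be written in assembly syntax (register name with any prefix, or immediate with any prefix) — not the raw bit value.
b

off 0x08: read 1e 80 as big → 0x1e80
  op=0x1e80>>11=0x3 ⇒ shr (RR)
  rd@[10:9]=0x3 ⇒ d
  rs@[8:7]=0x1 ⇒ b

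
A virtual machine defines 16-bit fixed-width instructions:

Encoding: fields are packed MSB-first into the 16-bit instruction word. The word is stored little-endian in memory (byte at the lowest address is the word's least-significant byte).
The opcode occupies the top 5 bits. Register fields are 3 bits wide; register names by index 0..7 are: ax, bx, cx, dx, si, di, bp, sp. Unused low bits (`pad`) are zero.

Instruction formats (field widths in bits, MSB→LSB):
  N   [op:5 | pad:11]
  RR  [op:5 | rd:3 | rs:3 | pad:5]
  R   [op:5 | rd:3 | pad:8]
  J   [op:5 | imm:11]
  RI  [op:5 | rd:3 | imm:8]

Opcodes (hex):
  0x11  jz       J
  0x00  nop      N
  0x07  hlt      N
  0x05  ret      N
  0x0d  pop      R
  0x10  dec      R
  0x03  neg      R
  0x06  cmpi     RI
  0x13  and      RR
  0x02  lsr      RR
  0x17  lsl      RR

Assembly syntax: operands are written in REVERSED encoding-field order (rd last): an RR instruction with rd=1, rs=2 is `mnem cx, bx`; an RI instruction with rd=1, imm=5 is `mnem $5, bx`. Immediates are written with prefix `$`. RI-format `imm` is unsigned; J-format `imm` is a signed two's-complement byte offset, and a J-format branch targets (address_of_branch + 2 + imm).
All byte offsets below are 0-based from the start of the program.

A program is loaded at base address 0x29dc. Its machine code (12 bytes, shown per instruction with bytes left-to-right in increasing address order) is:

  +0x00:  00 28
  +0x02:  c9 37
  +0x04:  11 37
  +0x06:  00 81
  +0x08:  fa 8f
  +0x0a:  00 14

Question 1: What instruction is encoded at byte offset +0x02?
@+02  little-endian(c9 37) = 0x37c9
  opcode bits[15:11]=0x6: cmpi/RI
  rd: (w>>8)&0x7=0x7 → sp
  imm: (w>>0)&0xff=0xc9 → $201

cmpi $201, sp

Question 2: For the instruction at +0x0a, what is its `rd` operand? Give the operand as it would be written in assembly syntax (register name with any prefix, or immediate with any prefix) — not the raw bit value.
[0a] 00 14 → 0x1400
  top 5b → 0x2 → lsr [RR]
  [10:8] rd=4 = si
  [7:5] rs=0 = ax

si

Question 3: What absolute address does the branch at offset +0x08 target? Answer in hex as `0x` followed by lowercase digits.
off 0x08: read fa 8f as little → 0x8ffa
  op=0x8ffa>>11=0x11 ⇒ jz (J)
  imm@[10:0]=0x7fa (s11→-6) ⇒ $-6
  target = base 0x29dc + off 0x08 + 2 + imm -6 = 0x29e0

0x29e0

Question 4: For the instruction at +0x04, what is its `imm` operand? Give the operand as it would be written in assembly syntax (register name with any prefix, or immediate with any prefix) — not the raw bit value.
$17

off 0x04: read 11 37 as little → 0x3711
  op=0x3711>>11=0x6 ⇒ cmpi (RI)
  [10:8] rd=7 = sp
  [7:0] imm=17 = $17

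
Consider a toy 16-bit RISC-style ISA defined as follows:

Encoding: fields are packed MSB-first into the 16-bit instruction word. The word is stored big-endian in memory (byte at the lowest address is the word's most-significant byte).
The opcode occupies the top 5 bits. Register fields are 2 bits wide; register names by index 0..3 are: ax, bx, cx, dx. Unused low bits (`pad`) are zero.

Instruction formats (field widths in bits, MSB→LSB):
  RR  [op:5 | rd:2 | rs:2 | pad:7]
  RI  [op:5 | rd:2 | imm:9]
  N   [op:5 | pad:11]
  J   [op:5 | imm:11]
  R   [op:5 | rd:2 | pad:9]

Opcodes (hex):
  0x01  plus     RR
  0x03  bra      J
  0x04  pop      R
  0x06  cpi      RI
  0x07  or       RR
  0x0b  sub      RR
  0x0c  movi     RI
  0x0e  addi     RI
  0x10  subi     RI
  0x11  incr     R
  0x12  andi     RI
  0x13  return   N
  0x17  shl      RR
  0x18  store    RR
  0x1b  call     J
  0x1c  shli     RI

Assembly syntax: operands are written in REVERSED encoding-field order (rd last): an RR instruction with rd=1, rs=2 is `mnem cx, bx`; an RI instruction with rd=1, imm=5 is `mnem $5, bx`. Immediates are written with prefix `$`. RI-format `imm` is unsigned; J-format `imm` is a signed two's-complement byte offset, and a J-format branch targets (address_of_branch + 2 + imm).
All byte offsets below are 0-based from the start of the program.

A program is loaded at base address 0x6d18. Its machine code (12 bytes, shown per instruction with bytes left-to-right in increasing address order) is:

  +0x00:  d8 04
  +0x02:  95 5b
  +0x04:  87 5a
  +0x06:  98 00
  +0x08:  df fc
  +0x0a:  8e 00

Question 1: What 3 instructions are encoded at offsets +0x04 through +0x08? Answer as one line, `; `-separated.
subi $346, dx; return; call $-4

@+04  big-endian(87 5a) = 0x875a
  top 5b → 0x10 → subi [RI]
  [10:9] rd=3 = dx
  [8:0] imm=346 = $346
@+06  big-endian(98 00) = 0x9800
  top 5b → 0x13 → return [N]
@+08  big-endian(df fc) = 0xdffc
  top 5b → 0x1b → call [J]
  [10:0] imm=2044 (s11→-4) = $-4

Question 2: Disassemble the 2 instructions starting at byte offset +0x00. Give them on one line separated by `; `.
call $4; andi $347, cx

+0x00: d8 04 ⇒ word 0xd804 (big)
  top 5b → 0x1b → call [J]
  [10:0] imm=4 = $4
+0x02: 95 5b ⇒ word 0x955b (big)
  top 5b → 0x12 → andi [RI]
  [10:9] rd=2 = cx
  [8:0] imm=347 = $347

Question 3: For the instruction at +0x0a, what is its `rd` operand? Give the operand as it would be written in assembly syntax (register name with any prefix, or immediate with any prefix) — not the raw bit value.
dx

[0a] 8e 00 → 0x8e00
  opcode bits[15:11]=0x11: incr/R
  rd@[10:9]=0x3 ⇒ dx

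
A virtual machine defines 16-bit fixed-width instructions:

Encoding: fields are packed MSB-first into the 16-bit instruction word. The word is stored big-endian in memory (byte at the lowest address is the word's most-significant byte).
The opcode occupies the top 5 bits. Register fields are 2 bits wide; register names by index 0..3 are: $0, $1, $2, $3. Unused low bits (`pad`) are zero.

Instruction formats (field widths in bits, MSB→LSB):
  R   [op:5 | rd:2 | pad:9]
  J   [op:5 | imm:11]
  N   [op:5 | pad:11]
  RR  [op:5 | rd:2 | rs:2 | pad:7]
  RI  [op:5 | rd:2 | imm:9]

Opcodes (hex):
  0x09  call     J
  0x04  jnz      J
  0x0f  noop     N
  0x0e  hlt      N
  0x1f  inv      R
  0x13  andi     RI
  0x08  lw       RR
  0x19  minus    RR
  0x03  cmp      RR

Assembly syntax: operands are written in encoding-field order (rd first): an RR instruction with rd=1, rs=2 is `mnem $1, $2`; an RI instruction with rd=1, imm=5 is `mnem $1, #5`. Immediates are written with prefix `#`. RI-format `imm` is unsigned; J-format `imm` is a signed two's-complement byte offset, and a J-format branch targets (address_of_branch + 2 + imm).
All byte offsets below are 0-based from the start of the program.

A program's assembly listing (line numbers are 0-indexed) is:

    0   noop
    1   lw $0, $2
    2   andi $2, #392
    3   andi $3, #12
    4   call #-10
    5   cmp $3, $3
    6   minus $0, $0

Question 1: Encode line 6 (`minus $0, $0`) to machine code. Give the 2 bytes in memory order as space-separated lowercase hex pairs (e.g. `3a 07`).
L6: minus op=0x19:5|rd=0:2|rs=0:2|pad=0:7 ⇒ 0xc800 ⇒ big c8 00

c8 00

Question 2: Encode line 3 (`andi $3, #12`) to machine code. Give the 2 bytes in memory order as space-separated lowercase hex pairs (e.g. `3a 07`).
L3: andi op=0x13:5|rd=3:2|imm=12:9 ⇒ 0x9e0c ⇒ big 9e 0c

9e 0c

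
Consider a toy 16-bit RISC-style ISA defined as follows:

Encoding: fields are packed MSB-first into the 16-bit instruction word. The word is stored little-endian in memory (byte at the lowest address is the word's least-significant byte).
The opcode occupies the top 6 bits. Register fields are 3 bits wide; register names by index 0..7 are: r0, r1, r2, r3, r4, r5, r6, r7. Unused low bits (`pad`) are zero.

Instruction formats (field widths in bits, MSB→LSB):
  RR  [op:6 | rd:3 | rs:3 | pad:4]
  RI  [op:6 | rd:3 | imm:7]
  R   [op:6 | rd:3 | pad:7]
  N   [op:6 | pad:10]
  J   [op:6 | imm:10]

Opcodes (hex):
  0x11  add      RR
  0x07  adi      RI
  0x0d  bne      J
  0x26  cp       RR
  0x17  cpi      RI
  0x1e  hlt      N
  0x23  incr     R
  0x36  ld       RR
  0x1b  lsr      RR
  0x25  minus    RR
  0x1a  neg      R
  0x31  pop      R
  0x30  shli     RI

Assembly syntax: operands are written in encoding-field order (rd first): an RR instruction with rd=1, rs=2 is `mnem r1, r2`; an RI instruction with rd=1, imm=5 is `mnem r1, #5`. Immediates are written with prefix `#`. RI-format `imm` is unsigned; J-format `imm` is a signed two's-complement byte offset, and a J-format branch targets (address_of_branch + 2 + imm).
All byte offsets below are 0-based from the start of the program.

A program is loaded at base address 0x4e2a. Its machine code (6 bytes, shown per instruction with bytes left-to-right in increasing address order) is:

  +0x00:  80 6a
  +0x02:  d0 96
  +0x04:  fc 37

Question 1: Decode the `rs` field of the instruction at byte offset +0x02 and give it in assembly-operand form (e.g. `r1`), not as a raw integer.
off 0x02: read d0 96 as little → 0x96d0
  top 6b → 0x25 → minus [RR]
  rd@[9:7]=0x5 ⇒ r5
  rs@[6:4]=0x5 ⇒ r5

r5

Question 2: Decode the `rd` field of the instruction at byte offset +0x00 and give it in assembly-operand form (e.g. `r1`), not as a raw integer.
r5

[00] 80 6a → 0x6a80
  op=0x6a80>>10=0x1a ⇒ neg (R)
  rd: (w>>7)&0x7=0x5 → r5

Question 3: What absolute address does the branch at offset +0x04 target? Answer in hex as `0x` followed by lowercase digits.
0x4e2c

+0x04: fc 37 ⇒ word 0x37fc (little)
  opcode bits[15:10]=0xd: bne/J
  imm@[9:0]=0x3fc (s10→-4) ⇒ #-4
  target = base 0x4e2a + off 0x04 + 2 + imm -4 = 0x4e2c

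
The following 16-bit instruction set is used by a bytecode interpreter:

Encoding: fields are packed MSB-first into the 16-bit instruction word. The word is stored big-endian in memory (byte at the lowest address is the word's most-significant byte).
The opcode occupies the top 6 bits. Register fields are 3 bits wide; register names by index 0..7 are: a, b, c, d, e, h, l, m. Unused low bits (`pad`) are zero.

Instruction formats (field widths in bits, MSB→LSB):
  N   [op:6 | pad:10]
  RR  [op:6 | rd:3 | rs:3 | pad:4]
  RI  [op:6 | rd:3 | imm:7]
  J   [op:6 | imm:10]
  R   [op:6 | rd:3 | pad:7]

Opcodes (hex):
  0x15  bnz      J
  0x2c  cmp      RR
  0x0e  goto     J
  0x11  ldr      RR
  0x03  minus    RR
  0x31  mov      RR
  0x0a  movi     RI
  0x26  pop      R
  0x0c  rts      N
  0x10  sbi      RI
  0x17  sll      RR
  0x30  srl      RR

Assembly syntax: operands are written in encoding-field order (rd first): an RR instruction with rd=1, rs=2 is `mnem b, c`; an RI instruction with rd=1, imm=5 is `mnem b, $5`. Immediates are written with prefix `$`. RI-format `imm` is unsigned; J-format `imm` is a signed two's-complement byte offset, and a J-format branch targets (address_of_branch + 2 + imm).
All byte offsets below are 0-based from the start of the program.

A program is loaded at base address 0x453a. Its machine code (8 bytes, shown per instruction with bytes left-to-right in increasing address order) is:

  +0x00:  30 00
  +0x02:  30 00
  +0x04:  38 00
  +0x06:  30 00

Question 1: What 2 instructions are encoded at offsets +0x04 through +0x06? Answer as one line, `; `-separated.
goto $0; rts

off 0x04: read 38 00 as big → 0x3800
  op=0x3800>>10=0xe ⇒ goto (J)
  imm@[9:0]=0x0 ⇒ $0
off 0x06: read 30 00 as big → 0x3000
  op=0x3000>>10=0xc ⇒ rts (N)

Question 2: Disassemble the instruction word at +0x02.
@+02  big-endian(30 00) = 0x3000
  op=0x3000>>10=0xc ⇒ rts (N)

rts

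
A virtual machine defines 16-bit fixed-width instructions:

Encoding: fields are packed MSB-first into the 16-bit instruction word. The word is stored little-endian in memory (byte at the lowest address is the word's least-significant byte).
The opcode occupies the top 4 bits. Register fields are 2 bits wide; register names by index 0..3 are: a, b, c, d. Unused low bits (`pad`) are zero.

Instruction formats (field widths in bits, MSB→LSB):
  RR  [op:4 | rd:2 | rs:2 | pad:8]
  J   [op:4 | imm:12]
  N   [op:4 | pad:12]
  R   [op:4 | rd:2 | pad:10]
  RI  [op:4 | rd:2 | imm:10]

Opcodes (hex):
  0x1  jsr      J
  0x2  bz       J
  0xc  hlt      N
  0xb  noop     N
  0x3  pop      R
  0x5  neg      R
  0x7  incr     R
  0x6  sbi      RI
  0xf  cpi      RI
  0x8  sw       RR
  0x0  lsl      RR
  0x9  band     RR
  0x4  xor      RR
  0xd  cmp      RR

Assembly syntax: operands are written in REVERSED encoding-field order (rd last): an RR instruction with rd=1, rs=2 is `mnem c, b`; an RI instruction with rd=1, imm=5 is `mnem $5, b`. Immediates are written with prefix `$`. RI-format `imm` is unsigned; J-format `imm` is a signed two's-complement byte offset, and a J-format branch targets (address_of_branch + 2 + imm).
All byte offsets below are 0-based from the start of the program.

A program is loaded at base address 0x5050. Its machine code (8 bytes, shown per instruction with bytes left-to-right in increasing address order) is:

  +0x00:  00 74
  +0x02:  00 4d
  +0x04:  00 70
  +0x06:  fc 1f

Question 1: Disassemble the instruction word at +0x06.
jsr $-4

off 0x06: read fc 1f as little → 0x1ffc
  opcode bits[15:12]=0x1: jsr/J
  imm@[11:0]=0xffc (s12→-4) ⇒ $-4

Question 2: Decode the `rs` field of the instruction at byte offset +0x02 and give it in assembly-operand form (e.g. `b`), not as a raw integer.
off 0x02: read 00 4d as little → 0x4d00
  opcode bits[15:12]=0x4: xor/RR
  rd@[11:10]=0x3 ⇒ d
  rs@[9:8]=0x1 ⇒ b

b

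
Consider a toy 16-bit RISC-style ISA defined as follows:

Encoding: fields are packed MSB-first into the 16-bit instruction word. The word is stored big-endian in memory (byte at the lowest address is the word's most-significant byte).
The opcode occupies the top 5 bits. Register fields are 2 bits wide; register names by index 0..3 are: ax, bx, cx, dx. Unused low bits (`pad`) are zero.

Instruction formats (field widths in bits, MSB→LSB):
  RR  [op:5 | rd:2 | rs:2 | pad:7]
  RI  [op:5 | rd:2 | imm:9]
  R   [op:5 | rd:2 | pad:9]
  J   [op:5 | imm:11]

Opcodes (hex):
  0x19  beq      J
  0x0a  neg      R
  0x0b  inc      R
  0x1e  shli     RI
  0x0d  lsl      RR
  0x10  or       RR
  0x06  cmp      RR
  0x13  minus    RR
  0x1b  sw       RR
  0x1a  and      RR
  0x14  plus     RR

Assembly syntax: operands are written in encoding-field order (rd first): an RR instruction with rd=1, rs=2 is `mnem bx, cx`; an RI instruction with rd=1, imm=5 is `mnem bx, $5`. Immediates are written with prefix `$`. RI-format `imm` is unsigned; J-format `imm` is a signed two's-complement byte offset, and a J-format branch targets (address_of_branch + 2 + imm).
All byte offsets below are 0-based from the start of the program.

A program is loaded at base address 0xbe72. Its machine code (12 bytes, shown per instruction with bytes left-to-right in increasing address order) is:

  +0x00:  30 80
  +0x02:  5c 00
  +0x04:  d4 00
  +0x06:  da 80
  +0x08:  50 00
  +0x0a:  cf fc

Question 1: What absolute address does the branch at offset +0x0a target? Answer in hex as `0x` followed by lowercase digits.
@+0a  big-endian(cf fc) = 0xcffc
  top 5b → 0x19 → beq [J]
  imm@[10:0]=0x7fc (s11→-4) ⇒ $-4
  target = base 0xbe72 + off 0x0a + 2 + imm -4 = 0xbe7a

0xbe7a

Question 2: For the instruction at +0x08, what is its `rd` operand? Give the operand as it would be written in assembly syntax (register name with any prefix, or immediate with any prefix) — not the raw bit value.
ax

off 0x08: read 50 00 as big → 0x5000
  opcode bits[15:11]=0xa: neg/R
  [10:9] rd=0 = ax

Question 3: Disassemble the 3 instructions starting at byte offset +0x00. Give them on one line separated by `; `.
[00] 30 80 → 0x3080
  opcode bits[15:11]=0x6: cmp/RR
  [10:9] rd=0 = ax
  [8:7] rs=1 = bx
[02] 5c 00 → 0x5c00
  opcode bits[15:11]=0xb: inc/R
  [10:9] rd=2 = cx
[04] d4 00 → 0xd400
  opcode bits[15:11]=0x1a: and/RR
  [10:9] rd=2 = cx
  [8:7] rs=0 = ax

cmp ax, bx; inc cx; and cx, ax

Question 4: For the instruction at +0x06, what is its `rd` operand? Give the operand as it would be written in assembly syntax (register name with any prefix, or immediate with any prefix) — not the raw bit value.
+0x06: da 80 ⇒ word 0xda80 (big)
  opcode bits[15:11]=0x1b: sw/RR
  rd: (w>>9)&0x3=0x1 → bx
  rs: (w>>7)&0x3=0x1 → bx

bx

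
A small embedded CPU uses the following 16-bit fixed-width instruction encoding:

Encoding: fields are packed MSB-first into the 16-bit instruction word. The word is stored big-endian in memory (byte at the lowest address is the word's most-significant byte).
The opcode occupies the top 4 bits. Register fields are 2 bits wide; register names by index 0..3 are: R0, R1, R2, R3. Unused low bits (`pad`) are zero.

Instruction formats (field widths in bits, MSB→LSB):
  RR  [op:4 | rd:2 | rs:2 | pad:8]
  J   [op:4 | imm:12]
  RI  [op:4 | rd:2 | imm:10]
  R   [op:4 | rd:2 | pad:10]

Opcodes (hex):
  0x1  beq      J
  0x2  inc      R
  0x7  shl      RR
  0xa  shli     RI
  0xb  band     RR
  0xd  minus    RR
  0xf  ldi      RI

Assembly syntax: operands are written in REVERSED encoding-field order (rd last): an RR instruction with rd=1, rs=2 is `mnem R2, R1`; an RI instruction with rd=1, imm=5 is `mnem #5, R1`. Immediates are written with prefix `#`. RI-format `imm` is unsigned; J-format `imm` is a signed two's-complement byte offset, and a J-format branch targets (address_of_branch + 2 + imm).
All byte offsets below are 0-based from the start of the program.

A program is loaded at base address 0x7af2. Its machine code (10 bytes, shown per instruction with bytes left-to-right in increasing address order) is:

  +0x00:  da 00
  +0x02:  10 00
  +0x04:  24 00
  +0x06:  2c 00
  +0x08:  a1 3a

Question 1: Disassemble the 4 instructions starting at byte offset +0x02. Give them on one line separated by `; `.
+0x02: 10 00 ⇒ word 0x1000 (big)
  opcode bits[15:12]=0x1: beq/J
  imm@[11:0]=0x0 ⇒ #0
+0x04: 24 00 ⇒ word 0x2400 (big)
  opcode bits[15:12]=0x2: inc/R
  rd@[11:10]=0x1 ⇒ R1
+0x06: 2c 00 ⇒ word 0x2c00 (big)
  opcode bits[15:12]=0x2: inc/R
  rd@[11:10]=0x3 ⇒ R3
+0x08: a1 3a ⇒ word 0xa13a (big)
  opcode bits[15:12]=0xa: shli/RI
  rd@[11:10]=0x0 ⇒ R0
  imm@[9:0]=0x13a ⇒ #314

beq #0; inc R1; inc R3; shli #314, R0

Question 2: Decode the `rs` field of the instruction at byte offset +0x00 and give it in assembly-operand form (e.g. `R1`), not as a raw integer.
R2

+0x00: da 00 ⇒ word 0xda00 (big)
  opcode bits[15:12]=0xd: minus/RR
  rd@[11:10]=0x2 ⇒ R2
  rs@[9:8]=0x2 ⇒ R2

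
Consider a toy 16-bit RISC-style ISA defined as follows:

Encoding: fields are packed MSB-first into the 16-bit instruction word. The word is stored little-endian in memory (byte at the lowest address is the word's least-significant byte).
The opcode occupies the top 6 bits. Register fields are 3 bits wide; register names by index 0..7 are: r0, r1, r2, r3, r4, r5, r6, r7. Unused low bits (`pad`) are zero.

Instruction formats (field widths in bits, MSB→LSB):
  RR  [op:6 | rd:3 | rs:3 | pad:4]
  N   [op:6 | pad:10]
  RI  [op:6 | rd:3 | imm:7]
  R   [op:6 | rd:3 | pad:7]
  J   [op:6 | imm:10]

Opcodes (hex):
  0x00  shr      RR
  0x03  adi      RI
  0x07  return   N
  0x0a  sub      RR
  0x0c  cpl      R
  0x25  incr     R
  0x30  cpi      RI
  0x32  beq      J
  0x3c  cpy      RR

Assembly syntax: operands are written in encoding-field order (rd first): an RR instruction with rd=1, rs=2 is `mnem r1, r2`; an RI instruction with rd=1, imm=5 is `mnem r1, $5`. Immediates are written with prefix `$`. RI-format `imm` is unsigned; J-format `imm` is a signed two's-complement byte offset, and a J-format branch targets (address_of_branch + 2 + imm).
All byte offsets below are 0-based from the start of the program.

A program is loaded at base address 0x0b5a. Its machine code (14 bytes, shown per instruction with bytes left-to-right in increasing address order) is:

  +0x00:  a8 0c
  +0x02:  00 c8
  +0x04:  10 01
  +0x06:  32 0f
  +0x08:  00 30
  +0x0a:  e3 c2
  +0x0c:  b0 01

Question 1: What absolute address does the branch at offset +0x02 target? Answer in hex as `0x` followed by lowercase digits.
+0x02: 00 c8 ⇒ word 0xc800 (little)
  opcode bits[15:10]=0x32: beq/J
  imm: (w>>0)&0x3ff=0x0 → $0
  target = base 0x0b5a + off 0x02 + 2 + imm 0 = 0x0b5e

0x0b5e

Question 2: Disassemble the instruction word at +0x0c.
[0c] b0 01 → 0x01b0
  top 6b → 0x0 → shr [RR]
  rd: (w>>7)&0x7=0x3 → r3
  rs: (w>>4)&0x7=0x3 → r3

shr r3, r3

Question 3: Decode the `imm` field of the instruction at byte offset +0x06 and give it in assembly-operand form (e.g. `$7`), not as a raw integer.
+0x06: 32 0f ⇒ word 0x0f32 (little)
  op=0x0f32>>10=0x3 ⇒ adi (RI)
  rd@[9:7]=0x6 ⇒ r6
  imm@[6:0]=0x32 ⇒ $50

$50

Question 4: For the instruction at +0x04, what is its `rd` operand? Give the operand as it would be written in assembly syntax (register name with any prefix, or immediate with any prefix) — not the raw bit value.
r2

[04] 10 01 → 0x0110
  opcode bits[15:10]=0x0: shr/RR
  rd: (w>>7)&0x7=0x2 → r2
  rs: (w>>4)&0x7=0x1 → r1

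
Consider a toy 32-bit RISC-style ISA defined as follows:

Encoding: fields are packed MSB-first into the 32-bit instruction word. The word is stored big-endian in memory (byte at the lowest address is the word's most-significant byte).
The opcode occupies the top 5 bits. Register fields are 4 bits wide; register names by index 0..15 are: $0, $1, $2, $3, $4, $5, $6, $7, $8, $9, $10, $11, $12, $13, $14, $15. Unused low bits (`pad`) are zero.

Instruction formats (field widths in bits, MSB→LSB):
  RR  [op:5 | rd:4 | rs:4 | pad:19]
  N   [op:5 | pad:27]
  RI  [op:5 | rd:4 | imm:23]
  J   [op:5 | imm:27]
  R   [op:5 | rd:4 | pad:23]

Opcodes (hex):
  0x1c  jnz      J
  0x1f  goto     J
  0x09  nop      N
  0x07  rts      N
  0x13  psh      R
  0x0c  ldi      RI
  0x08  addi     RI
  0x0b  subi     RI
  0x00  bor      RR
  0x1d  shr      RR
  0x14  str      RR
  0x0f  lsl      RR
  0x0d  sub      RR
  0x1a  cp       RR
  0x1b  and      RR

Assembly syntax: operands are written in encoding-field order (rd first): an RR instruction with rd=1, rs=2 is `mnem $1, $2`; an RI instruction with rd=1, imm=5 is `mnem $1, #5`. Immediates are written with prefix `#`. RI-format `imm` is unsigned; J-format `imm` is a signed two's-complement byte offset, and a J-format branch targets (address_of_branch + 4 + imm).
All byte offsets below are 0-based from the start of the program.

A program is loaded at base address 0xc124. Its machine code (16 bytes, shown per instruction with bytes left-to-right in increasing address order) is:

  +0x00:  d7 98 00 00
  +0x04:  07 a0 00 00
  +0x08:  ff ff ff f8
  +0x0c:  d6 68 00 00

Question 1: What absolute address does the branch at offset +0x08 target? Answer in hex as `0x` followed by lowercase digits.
0xc128

+0x08: ff ff ff f8 ⇒ word 0xfffffff8 (big)
  top 5b → 0x1f → goto [J]
  imm@[26:0]=0x7fffff8 (s27→-8) ⇒ #-8
  target = base 0xc124 + off 0x08 + 4 + imm -8 = 0xc128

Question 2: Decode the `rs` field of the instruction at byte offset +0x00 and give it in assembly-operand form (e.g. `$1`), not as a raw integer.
[00] d7 98 00 00 → 0xd7980000
  opcode bits[31:27]=0x1a: cp/RR
  [26:23] rd=15 = $15
  [22:19] rs=3 = $3

$3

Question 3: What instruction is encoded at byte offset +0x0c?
off 0x0c: read d6 68 00 00 as big → 0xd6680000
  top 5b → 0x1a → cp [RR]
  rd@[26:23]=0xc ⇒ $12
  rs@[22:19]=0xd ⇒ $13

cp $12, $13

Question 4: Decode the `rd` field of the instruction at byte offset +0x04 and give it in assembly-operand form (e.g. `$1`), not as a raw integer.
@+04  big-endian(07 a0 00 00) = 0x07a00000
  top 5b → 0x0 → bor [RR]
  rd: (w>>23)&0xf=0xf → $15
  rs: (w>>19)&0xf=0x4 → $4

$15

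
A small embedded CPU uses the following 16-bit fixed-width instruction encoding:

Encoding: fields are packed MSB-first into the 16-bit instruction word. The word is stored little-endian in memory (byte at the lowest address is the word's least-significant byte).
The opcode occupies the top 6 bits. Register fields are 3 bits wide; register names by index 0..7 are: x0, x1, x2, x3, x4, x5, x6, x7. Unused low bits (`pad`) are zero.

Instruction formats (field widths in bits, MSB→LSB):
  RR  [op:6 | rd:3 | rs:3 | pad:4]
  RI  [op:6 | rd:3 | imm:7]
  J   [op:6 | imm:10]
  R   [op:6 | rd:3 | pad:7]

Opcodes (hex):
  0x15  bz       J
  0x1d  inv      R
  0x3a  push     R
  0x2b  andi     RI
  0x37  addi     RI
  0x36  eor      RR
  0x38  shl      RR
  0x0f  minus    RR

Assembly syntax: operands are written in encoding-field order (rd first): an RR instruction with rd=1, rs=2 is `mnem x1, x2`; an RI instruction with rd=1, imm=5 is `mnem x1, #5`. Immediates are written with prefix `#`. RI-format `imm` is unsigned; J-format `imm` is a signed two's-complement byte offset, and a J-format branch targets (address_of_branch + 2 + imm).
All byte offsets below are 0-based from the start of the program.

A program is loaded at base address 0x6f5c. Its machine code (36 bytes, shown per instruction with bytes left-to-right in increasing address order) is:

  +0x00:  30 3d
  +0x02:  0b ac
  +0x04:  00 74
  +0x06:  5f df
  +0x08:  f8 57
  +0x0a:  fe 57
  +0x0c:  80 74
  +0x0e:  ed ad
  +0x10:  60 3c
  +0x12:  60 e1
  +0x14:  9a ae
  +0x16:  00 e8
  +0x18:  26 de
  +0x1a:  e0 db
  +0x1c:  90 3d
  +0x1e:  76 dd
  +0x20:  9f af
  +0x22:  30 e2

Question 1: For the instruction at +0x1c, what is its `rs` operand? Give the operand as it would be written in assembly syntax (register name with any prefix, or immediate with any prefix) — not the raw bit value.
x1

@+1c  little-endian(90 3d) = 0x3d90
  opcode bits[15:10]=0xf: minus/RR
  rd@[9:7]=0x3 ⇒ x3
  rs@[6:4]=0x1 ⇒ x1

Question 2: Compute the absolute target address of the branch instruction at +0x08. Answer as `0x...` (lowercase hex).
0x6f5e

+0x08: f8 57 ⇒ word 0x57f8 (little)
  top 6b → 0x15 → bz [J]
  imm: (w>>0)&0x3ff=0x3f8 (s10→-8) → #-8
  target = base 0x6f5c + off 0x08 + 2 + imm -8 = 0x6f5e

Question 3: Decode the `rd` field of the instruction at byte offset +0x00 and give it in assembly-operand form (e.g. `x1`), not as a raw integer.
+0x00: 30 3d ⇒ word 0x3d30 (little)
  op=0x3d30>>10=0xf ⇒ minus (RR)
  [9:7] rd=2 = x2
  [6:4] rs=3 = x3

x2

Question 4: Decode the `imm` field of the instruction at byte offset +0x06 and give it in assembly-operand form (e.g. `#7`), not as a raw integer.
#95

@+06  little-endian(5f df) = 0xdf5f
  top 6b → 0x37 → addi [RI]
  rd: (w>>7)&0x7=0x6 → x6
  imm: (w>>0)&0x7f=0x5f → #95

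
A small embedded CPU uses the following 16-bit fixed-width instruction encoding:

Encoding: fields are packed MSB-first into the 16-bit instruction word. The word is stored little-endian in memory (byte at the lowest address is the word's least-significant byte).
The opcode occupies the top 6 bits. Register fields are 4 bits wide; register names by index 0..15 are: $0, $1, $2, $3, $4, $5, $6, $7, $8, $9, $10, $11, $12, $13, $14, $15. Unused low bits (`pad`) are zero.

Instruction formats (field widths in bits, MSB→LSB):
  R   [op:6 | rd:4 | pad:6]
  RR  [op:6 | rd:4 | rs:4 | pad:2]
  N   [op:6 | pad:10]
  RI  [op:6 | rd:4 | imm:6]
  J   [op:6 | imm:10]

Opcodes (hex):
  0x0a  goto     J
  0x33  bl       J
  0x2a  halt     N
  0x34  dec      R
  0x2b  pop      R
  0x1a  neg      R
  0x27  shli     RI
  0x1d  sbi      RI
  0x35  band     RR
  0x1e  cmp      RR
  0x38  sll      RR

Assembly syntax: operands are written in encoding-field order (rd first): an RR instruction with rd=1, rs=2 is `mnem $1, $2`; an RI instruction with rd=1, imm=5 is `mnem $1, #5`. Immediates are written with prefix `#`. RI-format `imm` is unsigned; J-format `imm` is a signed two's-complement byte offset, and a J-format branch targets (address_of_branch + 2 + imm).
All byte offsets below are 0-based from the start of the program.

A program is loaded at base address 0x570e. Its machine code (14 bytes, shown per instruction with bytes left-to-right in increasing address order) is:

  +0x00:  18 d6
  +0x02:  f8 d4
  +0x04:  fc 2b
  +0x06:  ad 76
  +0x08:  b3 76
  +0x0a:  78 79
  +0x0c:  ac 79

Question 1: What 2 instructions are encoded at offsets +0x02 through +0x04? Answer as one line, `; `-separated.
[02] f8 d4 → 0xd4f8
  op=0xd4f8>>10=0x35 ⇒ band (RR)
  rd@[9:6]=0x3 ⇒ $3
  rs@[5:2]=0xe ⇒ $14
[04] fc 2b → 0x2bfc
  op=0x2bfc>>10=0xa ⇒ goto (J)
  imm@[9:0]=0x3fc (s10→-4) ⇒ #-4

band $3, $14; goto #-4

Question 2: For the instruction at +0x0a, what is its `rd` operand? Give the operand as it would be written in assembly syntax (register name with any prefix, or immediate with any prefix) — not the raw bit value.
$5

[0a] 78 79 → 0x7978
  opcode bits[15:10]=0x1e: cmp/RR
  rd@[9:6]=0x5 ⇒ $5
  rs@[5:2]=0xe ⇒ $14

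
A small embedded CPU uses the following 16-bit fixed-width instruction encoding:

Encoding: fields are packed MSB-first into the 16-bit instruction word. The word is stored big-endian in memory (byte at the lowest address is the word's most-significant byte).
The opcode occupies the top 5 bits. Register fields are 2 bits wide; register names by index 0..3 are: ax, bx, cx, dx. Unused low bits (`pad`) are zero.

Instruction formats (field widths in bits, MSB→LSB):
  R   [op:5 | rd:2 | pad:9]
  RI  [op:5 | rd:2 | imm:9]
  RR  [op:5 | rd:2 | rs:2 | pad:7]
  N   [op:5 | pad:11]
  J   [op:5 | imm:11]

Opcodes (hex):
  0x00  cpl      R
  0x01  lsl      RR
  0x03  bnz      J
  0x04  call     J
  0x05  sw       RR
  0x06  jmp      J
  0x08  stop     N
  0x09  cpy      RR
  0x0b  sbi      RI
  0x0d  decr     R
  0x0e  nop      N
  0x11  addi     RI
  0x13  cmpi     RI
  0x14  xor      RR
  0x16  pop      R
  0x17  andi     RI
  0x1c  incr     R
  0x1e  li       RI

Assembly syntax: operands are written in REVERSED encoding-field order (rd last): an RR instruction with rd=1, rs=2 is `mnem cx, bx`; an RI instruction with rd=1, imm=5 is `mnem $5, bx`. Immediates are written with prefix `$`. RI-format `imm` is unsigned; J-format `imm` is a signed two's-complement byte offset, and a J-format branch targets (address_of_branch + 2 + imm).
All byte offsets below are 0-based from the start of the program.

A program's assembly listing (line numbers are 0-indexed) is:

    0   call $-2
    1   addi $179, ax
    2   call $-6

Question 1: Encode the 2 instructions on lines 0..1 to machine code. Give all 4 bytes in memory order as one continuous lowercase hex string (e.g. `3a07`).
27fe88b3

L0: call op=0x4:5|imm=-2:11 ⇒ 0x27fe ⇒ big 27 fe
L1: addi op=0x11:5|rd=0:2|imm=179:9 ⇒ 0x88b3 ⇒ big 88 b3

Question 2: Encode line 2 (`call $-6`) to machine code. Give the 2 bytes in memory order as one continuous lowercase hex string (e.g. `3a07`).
27fa

2. call fields op=0x4:5|imm=-6:11 → word 27fah → 27 fa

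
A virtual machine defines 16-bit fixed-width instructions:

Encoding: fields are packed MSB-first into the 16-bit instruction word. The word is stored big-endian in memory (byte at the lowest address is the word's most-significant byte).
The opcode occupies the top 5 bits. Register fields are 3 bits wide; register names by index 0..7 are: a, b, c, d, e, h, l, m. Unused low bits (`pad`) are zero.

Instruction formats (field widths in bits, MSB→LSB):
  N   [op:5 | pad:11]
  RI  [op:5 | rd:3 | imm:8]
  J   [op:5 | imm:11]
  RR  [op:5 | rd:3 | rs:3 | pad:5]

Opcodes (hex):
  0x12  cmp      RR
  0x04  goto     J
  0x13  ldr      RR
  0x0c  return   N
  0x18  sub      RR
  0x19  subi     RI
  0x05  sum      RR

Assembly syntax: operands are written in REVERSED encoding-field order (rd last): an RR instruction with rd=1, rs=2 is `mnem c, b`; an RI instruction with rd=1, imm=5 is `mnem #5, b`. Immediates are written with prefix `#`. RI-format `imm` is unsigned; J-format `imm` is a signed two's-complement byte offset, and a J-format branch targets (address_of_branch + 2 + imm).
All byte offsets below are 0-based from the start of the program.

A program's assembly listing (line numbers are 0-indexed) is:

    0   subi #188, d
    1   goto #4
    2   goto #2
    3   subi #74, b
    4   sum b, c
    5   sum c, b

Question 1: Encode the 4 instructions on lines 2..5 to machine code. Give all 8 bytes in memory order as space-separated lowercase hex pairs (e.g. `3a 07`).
20 02 c9 4a 2a 20 29 40

2. goto fields op=0x4:5|imm=2:11 → word 2002h → 20 02
3. subi fields op=0x19:5|rd=1:3|imm=74:8 → word c94ah → c9 4a
4. sum fields op=0x5:5|rd=2:3|rs=1:3|pad=0:5 → word 2a20h → 2a 20
5. sum fields op=0x5:5|rd=1:3|rs=2:3|pad=0:5 → word 2940h → 29 40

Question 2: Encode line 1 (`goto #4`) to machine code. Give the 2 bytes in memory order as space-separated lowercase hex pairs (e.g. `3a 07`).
20 04

L1: goto op=0x4:5|imm=4:11 ⇒ 0x2004 ⇒ big 20 04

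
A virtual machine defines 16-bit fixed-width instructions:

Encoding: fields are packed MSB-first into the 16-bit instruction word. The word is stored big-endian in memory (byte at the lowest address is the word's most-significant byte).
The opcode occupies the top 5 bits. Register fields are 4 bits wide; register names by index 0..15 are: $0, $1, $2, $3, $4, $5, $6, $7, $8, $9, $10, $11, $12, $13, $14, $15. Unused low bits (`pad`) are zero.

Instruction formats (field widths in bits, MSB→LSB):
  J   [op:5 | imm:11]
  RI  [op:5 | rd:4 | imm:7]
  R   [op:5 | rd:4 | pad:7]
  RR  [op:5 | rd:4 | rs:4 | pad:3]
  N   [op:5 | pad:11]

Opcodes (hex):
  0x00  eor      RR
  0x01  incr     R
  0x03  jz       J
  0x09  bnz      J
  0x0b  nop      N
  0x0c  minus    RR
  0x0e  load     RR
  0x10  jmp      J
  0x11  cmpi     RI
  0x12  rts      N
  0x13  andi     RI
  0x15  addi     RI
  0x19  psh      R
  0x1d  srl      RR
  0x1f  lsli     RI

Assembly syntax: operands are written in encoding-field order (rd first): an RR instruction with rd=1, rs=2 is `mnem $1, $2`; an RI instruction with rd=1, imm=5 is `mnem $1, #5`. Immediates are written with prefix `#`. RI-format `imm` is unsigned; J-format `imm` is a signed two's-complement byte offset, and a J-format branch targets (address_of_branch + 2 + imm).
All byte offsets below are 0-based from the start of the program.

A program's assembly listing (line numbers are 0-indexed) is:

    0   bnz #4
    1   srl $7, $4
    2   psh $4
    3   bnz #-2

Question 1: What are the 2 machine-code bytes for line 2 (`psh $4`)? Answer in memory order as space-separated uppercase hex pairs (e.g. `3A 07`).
CA 00

line 2 (psh): pack op=0x19:5|rd=4:4|pad=0:7 = 0xca00; big→ ca 00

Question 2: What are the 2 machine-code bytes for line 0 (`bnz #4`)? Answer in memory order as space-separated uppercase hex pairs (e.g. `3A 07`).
48 04

L0: bnz op=0x9:5|imm=4:11 ⇒ 0x4804 ⇒ big 48 04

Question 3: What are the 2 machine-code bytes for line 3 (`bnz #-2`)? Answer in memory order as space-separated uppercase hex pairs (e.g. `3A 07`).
3. bnz fields op=0x9:5|imm=-2:11 → word 4ffeh → 4f fe

4F FE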